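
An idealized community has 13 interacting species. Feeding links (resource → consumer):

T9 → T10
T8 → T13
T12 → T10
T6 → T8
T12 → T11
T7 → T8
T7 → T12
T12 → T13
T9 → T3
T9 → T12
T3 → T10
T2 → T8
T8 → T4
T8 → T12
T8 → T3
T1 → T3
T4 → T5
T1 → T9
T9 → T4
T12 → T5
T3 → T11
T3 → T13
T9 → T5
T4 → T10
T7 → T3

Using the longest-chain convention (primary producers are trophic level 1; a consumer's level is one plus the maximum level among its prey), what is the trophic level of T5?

T2 is a producer → level 1.
T8 eats T2 (level 1); other prey at levels: T6 1, T7 1 → level 2.
T12 eats T8 (level 2); other prey at levels: T7 1, T9 2 → level 3.
T5 eats T12 (level 3); other prey at levels: T9 2, T4 3 → level 4.

Trophic level 4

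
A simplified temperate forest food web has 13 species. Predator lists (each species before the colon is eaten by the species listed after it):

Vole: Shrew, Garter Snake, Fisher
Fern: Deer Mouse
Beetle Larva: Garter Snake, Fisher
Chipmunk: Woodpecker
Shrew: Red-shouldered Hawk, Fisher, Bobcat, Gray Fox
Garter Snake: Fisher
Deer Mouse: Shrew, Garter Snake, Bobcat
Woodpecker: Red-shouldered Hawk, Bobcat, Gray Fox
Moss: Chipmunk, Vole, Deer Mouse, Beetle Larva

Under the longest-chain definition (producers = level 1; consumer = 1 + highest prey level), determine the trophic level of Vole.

Trophic level 2

Moss is a producer → level 1.
Vole eats Moss → level 2.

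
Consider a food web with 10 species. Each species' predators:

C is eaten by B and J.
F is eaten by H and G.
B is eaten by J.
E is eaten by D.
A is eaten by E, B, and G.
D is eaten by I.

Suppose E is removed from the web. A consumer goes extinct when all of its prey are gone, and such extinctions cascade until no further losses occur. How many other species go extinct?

2

Remove E.
Round 1: D (all prey gone) → extinct.
Round 2: I (all prey gone) → extinct.
No further losses. Total secondary extinctions: 2.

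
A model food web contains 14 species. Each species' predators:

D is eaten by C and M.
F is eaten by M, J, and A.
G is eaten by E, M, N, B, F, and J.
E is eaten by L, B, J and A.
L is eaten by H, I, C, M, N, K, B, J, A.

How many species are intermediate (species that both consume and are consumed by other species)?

Intermediate species (has both prey and predators): E, F, L.
Count: 3.

3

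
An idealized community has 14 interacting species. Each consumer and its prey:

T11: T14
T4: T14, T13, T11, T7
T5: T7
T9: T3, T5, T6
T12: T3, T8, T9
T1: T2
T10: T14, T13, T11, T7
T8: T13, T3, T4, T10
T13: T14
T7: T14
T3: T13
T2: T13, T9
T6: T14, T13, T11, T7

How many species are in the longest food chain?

6 species

One longest chain: T14 → T13 → T3 → T9 → T2 → T1.
It has 6 species and 5 links.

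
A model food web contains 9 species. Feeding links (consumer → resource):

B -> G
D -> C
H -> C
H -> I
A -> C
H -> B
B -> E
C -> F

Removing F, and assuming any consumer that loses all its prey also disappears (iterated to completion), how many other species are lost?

3

Remove F.
Round 1: C (all prey gone) → extinct.
Round 2: A (all prey gone), D (all prey gone) → extinct.
No further losses. Total secondary extinctions: 3.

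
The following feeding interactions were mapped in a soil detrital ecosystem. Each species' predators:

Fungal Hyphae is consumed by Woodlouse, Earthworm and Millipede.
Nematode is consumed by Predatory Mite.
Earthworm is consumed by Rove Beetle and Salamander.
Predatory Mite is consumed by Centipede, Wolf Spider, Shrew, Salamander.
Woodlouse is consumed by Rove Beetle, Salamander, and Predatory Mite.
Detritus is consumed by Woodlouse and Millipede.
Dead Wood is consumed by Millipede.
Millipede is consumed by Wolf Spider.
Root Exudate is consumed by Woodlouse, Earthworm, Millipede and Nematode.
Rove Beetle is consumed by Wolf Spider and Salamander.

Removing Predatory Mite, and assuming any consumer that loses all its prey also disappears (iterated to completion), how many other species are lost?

Remove Predatory Mite.
Round 1: Centipede (all prey gone), Shrew (all prey gone) → extinct.
No further losses. Total secondary extinctions: 2.

2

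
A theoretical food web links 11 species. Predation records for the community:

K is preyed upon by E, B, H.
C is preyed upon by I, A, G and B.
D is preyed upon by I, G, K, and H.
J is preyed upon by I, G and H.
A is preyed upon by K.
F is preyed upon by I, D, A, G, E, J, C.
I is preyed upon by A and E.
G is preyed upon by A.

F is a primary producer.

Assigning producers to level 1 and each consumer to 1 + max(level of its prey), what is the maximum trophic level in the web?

Producers (level 1): F.
F → C → I → A → K → B gives B level 6.
No species has a prey at level 6, so no species reaches level 7.

6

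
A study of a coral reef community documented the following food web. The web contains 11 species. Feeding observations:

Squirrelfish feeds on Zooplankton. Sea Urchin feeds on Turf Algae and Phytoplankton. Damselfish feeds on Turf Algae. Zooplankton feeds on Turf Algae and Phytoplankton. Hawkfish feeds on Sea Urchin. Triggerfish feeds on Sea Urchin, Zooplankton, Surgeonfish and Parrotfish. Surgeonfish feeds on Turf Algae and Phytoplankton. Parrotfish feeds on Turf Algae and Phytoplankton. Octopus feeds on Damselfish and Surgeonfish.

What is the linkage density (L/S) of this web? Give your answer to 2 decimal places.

There are L = 17 links among S = 11 species.
L/S = 17/11 = 1.5455 ≈ 1.55.

L/S = 1.55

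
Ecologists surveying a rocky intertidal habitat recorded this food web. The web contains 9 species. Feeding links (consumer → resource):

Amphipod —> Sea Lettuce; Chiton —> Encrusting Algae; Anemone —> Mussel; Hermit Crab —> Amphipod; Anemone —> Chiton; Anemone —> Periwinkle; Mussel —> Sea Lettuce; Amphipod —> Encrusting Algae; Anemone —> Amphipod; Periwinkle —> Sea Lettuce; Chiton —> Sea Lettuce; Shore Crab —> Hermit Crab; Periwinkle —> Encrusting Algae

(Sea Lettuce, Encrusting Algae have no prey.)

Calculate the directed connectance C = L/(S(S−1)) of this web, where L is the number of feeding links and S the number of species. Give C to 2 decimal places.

The web has S = 9 species and L = 13 feeding links.
C = L / (S(S−1)) = 13 / 72 = 0.1806 ≈ 0.18.

C = 0.18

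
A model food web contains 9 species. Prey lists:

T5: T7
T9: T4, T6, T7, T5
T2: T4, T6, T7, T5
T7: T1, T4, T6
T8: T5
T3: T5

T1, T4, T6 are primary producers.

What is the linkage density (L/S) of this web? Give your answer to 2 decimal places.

There are L = 14 links among S = 9 species.
L/S = 14/9 = 1.5556 ≈ 1.56.

L/S = 1.56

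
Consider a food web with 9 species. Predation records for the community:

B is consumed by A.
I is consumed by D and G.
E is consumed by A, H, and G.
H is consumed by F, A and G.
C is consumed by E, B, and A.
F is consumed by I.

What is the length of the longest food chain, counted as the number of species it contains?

One longest chain: C → E → H → F → I → G.
It has 6 species and 5 links.

6 species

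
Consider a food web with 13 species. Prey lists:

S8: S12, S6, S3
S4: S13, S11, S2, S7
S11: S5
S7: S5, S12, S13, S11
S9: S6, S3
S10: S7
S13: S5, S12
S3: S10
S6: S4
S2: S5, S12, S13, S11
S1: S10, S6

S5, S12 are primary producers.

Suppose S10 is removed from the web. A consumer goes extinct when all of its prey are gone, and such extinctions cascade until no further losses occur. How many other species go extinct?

Remove S10.
Round 1: S3 (all prey gone) → extinct.
No further losses. Total secondary extinctions: 1.

1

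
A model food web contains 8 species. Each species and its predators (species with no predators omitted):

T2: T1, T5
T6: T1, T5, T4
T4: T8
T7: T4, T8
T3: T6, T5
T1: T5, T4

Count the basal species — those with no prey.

Basal species (no prey listed): T7, T3, T2.
Count: 3.

3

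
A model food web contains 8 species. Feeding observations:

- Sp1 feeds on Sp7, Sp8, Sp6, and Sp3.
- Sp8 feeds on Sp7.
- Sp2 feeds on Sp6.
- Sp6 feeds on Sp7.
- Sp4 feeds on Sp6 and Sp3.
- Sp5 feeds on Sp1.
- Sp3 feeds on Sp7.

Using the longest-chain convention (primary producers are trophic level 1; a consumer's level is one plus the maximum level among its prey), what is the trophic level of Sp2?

Sp7 is a producer → level 1.
Sp6 eats Sp7 → level 2.
Sp2 eats Sp6 → level 3.

Trophic level 3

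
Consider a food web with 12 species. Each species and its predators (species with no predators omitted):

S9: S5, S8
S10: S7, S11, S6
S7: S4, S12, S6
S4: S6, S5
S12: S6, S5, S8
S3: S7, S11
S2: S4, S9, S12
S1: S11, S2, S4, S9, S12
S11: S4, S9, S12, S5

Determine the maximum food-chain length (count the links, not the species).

One longest chain: S10 → S7 → S12 → S6.
It has 4 species and 3 links.

3 links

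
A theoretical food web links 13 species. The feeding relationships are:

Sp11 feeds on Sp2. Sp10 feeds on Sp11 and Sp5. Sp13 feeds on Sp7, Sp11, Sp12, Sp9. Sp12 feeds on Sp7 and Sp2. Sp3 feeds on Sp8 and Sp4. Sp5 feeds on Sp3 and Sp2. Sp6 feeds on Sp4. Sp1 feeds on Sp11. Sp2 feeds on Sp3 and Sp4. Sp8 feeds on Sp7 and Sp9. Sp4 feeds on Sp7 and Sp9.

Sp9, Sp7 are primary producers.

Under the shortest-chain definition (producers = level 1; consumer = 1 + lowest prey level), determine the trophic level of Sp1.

Sp9 is a producer → level 1.
Sp4 eats Sp9 → level 2.
Sp2 eats Sp4 → level 3.
Sp11 eats Sp2 → level 4.
Sp1 eats Sp11 → level 5.
No prey of Sp1 is below level 4, so 5 is the minimum.

Trophic level 5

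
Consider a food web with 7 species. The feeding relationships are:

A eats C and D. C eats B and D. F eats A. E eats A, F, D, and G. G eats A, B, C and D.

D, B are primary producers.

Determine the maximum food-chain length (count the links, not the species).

4 links

One longest chain: D → C → A → F → E.
It has 5 species and 4 links.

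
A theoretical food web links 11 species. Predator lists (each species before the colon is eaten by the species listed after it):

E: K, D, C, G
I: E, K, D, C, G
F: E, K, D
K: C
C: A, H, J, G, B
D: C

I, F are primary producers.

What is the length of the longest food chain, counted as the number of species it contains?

5 species

One longest chain: I → E → K → C → A.
It has 5 species and 4 links.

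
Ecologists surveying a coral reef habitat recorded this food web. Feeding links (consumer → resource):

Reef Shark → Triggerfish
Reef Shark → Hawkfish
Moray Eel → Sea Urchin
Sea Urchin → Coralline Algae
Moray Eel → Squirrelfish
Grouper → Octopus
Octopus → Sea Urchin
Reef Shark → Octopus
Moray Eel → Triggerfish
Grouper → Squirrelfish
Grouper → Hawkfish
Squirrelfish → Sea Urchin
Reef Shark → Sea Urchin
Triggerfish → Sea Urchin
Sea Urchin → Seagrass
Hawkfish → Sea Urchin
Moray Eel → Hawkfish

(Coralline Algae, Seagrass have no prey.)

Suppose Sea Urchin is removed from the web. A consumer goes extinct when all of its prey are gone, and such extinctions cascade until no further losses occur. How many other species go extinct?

7

Remove Sea Urchin.
Round 1: Octopus (all prey gone), Hawkfish (all prey gone), Squirrelfish (all prey gone), Triggerfish (all prey gone) → extinct.
Round 2: Grouper (all prey gone), Reef Shark (all prey gone), Moray Eel (all prey gone) → extinct.
No further losses. Total secondary extinctions: 7.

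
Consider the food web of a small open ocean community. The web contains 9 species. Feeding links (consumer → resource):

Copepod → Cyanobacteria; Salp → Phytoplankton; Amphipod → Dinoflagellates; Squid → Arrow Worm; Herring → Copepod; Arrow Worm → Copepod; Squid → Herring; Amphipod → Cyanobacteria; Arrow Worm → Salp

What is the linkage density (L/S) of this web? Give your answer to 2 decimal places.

L/S = 1.00

There are L = 9 links among S = 9 species.
L/S = 9/9 = 1.0000 ≈ 1.00.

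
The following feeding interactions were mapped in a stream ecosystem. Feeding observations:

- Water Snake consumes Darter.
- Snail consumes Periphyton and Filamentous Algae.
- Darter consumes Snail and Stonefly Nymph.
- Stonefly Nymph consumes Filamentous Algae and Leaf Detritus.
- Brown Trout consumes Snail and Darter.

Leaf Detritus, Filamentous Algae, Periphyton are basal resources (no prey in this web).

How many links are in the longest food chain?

One longest chain: Leaf Detritus → Stonefly Nymph → Darter → Water Snake.
It has 4 species and 3 links.

3 links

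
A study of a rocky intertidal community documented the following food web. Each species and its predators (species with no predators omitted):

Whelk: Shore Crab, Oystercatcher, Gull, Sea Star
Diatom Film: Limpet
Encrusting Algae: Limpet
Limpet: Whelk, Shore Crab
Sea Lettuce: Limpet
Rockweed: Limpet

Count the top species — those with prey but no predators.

4

Top species (has prey, but nothing eats it): Shore Crab, Oystercatcher, Gull, Sea Star.
Count: 4.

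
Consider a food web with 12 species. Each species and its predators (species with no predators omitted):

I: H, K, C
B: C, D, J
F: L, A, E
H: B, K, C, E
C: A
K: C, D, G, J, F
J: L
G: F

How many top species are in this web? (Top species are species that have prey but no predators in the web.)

4

Top species (has prey, but nothing eats it): D, L, A, E.
Count: 4.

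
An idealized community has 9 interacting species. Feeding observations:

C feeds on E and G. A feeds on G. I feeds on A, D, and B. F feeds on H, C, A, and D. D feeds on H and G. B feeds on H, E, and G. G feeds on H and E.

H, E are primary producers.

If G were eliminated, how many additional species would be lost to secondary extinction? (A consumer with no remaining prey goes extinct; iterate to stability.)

1

Remove G.
Round 1: A (all prey gone) → extinct.
No further losses. Total secondary extinctions: 1.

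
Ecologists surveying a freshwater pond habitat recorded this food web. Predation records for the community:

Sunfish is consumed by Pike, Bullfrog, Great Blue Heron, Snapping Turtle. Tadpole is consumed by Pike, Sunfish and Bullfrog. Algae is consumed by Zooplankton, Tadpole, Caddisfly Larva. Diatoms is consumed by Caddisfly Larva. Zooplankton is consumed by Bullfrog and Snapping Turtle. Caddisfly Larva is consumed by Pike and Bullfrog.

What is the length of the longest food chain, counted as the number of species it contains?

One longest chain: Algae → Tadpole → Sunfish → Snapping Turtle.
It has 4 species and 3 links.

4 species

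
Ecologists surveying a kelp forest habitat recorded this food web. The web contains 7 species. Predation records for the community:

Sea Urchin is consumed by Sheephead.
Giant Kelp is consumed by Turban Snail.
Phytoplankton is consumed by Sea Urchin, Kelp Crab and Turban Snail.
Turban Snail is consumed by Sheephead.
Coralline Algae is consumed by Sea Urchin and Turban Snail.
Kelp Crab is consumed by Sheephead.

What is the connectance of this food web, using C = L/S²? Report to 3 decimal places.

C = 0.184

The web has S = 7 species and L = 9 feeding links.
C = L / S² = 9 / 49 = 0.1837 ≈ 0.184.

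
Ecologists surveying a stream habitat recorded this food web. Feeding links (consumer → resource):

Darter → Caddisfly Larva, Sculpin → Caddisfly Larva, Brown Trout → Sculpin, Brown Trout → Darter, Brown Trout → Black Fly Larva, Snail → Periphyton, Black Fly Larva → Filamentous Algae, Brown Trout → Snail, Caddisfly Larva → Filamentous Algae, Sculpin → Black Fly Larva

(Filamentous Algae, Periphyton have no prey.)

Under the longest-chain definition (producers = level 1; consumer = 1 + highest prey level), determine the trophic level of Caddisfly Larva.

Trophic level 2

Filamentous Algae is a producer → level 1.
Caddisfly Larva eats Filamentous Algae → level 2.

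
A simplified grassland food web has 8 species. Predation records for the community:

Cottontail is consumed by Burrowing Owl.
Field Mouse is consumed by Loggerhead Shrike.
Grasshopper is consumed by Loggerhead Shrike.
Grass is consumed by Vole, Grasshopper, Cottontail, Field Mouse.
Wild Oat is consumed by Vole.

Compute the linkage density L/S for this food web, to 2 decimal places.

L/S = 1.00

There are L = 8 links among S = 8 species.
L/S = 8/8 = 1.0000 ≈ 1.00.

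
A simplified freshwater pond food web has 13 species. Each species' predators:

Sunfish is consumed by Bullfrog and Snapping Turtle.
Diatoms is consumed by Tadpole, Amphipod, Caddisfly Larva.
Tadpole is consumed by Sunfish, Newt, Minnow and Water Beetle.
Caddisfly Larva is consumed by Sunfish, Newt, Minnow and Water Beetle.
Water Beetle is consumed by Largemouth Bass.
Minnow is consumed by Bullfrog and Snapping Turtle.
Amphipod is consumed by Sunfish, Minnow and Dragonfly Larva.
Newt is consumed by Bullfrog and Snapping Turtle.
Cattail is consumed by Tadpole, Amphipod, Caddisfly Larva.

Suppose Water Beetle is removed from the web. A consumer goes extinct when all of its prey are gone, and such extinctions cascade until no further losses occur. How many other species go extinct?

Remove Water Beetle.
Round 1: Largemouth Bass (all prey gone) → extinct.
No further losses. Total secondary extinctions: 1.

1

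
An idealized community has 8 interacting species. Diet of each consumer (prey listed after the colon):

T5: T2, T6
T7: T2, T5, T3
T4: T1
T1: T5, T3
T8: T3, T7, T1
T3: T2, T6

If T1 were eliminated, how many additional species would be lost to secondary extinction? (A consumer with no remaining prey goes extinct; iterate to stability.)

Remove T1.
Round 1: T4 (all prey gone) → extinct.
No further losses. Total secondary extinctions: 1.

1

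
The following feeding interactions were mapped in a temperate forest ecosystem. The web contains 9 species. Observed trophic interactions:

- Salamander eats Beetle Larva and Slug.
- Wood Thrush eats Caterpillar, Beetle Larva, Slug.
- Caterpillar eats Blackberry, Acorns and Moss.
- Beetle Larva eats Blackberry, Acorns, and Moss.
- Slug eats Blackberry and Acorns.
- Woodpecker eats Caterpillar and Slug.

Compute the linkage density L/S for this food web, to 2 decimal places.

L/S = 1.67

There are L = 15 links among S = 9 species.
L/S = 15/9 = 1.6667 ≈ 1.67.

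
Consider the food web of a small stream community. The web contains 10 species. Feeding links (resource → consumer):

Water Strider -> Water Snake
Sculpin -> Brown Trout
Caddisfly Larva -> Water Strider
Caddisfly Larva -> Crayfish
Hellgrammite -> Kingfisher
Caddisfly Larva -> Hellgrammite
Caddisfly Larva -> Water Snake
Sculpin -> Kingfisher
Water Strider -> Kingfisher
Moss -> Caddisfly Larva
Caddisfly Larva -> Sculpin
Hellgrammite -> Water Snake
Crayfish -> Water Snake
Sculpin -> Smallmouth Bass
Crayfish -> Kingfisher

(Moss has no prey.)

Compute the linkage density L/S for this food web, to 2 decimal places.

L/S = 1.50

There are L = 15 links among S = 10 species.
L/S = 15/10 = 1.5000 ≈ 1.50.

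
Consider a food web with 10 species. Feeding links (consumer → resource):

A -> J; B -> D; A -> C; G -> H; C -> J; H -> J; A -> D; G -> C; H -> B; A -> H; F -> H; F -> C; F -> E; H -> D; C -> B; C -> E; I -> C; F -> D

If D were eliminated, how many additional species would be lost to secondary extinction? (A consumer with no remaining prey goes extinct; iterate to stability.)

Remove D.
Round 1: B (all prey gone) → extinct.
No further losses. Total secondary extinctions: 1.

1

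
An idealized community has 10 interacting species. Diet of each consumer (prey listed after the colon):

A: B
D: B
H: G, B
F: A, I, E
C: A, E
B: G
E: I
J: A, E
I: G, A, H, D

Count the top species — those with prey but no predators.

3

Top species (has prey, but nothing eats it): F, C, J.
Count: 3.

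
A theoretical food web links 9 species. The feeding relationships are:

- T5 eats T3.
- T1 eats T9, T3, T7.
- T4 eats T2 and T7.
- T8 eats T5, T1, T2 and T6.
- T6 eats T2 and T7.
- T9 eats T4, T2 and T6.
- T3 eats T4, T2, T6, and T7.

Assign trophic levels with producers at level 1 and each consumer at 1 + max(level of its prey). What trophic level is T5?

T2 is a producer → level 1.
T6 eats T2 (level 1); other prey at levels: T7 1 → level 2.
T3 eats T6 (level 2); other prey at levels: T2 1, T7 1, T4 2 → level 3.
T5 eats T3 → level 4.

Trophic level 4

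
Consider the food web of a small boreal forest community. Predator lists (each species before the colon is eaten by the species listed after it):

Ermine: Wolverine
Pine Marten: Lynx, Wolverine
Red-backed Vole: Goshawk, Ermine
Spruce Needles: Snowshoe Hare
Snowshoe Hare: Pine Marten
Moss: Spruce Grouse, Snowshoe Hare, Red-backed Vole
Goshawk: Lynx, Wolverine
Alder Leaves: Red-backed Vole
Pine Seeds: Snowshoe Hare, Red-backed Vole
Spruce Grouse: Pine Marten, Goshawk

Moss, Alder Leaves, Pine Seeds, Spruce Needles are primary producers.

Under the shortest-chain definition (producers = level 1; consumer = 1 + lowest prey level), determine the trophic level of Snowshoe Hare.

Moss is a producer → level 1.
Snowshoe Hare eats Moss → level 2.

Trophic level 2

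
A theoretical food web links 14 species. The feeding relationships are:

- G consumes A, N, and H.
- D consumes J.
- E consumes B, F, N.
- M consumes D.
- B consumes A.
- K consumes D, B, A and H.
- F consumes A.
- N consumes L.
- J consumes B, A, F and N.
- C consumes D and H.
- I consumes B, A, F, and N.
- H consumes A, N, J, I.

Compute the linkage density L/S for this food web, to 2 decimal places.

There are L = 29 links among S = 14 species.
L/S = 29/14 = 2.0714 ≈ 2.07.

L/S = 2.07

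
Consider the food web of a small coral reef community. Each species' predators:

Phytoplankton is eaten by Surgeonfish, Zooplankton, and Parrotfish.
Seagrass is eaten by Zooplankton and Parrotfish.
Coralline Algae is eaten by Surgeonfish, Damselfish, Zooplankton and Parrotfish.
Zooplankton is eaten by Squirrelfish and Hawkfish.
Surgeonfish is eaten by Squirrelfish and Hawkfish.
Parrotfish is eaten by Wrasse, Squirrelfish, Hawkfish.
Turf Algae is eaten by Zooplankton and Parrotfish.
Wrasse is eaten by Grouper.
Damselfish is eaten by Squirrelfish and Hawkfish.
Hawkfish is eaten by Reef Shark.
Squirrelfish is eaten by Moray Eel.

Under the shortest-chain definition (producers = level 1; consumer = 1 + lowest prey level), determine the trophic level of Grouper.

Trophic level 4

Coralline Algae is a producer → level 1.
Parrotfish eats Coralline Algae → level 2.
Wrasse eats Parrotfish → level 3.
Grouper eats Wrasse → level 4.
No prey of Grouper is below level 3, so 4 is the minimum.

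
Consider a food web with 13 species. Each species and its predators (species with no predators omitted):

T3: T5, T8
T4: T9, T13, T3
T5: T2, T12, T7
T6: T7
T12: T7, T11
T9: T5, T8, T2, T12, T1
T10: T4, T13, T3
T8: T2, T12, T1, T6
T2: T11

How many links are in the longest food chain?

One longest chain: T10 → T4 → T9 → T5 → T12 → T7.
It has 6 species and 5 links.

5 links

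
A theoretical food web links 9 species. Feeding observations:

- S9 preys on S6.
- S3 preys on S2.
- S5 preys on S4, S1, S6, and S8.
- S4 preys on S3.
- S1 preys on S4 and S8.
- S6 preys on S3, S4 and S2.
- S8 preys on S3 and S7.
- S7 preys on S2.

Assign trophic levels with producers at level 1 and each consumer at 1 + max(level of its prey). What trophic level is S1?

Trophic level 4

S2 is a producer → level 1.
S7 eats S2 → level 2.
S8 eats S7 (level 2); other prey at levels: S3 2 → level 3.
S1 eats S8 (level 3); other prey at levels: S4 3 → level 4.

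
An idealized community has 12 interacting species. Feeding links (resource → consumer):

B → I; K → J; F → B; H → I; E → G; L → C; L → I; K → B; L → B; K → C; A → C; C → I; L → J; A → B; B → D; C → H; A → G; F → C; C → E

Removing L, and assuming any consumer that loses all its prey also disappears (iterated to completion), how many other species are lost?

Remove L.
Every predator of it retains at least one other prey: B still has K, A, F; C still has K, A, F; J still has K; I still has B, C, H.
No consumer loses all prey, so no secondary extinctions occur.

0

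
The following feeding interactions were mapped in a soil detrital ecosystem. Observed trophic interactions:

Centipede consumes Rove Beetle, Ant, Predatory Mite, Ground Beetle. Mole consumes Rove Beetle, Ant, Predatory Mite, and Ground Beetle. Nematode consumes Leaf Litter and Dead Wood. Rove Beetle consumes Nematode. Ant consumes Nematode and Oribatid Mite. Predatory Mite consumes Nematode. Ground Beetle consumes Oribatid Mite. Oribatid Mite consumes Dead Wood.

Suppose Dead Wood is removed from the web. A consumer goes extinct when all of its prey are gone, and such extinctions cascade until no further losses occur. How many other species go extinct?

Remove Dead Wood.
Round 1: Oribatid Mite (all prey gone) → extinct.
Round 2: Ground Beetle (all prey gone) → extinct.
No further losses. Total secondary extinctions: 2.

2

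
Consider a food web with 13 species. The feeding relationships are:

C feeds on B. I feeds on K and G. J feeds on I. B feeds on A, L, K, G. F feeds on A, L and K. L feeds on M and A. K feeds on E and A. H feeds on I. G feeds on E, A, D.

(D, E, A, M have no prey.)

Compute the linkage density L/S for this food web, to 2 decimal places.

L/S = 1.46

There are L = 19 links among S = 13 species.
L/S = 19/13 = 1.4615 ≈ 1.46.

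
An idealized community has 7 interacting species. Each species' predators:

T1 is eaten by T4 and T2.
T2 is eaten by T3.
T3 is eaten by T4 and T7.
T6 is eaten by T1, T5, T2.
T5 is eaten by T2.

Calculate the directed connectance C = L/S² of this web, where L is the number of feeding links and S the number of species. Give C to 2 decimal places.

C = 0.18

The web has S = 7 species and L = 9 feeding links.
C = L / S² = 9 / 49 = 0.1837 ≈ 0.18.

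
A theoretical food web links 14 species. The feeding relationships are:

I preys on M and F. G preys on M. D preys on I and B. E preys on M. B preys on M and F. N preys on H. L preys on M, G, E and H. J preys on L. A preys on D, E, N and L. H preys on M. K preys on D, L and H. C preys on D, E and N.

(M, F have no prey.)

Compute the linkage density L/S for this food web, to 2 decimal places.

L/S = 1.79

There are L = 25 links among S = 14 species.
L/S = 25/14 = 1.7857 ≈ 1.79.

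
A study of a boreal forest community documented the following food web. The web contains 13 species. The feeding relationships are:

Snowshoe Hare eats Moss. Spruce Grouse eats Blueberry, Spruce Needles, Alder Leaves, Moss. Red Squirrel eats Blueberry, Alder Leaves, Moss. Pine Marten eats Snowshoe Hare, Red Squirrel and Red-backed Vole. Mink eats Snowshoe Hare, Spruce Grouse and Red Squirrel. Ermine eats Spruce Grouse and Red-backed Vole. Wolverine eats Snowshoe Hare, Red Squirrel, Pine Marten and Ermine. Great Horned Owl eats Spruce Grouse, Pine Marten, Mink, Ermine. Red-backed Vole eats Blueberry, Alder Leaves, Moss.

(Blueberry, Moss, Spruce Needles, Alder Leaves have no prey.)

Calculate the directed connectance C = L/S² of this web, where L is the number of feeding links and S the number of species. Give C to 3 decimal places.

C = 0.160

The web has S = 13 species and L = 27 feeding links.
C = L / S² = 27 / 169 = 0.1598 ≈ 0.160.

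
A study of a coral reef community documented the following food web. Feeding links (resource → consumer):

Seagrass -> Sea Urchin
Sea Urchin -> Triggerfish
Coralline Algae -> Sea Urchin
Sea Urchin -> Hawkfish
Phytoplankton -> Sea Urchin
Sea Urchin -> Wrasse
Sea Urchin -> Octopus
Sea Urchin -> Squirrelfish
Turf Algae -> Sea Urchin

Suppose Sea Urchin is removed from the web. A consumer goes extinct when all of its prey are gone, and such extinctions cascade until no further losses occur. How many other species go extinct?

5

Remove Sea Urchin.
Round 1: Hawkfish (all prey gone), Squirrelfish (all prey gone), Octopus (all prey gone), Wrasse (all prey gone), Triggerfish (all prey gone) → extinct.
No further losses. Total secondary extinctions: 5.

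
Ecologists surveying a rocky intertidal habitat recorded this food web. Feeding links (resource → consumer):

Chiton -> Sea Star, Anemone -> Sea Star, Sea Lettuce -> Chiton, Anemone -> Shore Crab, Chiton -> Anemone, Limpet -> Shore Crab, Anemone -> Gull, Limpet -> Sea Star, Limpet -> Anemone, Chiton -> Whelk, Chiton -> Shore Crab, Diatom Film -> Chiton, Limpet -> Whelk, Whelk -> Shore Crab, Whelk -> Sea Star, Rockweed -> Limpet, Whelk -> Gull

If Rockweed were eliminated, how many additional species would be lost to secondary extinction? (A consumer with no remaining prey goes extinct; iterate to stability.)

Remove Rockweed.
Round 1: Limpet (all prey gone) → extinct.
No further losses. Total secondary extinctions: 1.

1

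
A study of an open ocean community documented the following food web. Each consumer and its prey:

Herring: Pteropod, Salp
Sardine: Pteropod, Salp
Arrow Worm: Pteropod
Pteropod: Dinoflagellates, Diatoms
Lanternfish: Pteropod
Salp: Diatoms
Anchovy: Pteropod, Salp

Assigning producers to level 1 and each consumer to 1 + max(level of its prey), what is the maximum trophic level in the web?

3

Producers (level 1): Dinoflagellates, Diatoms.
Dinoflagellates → Pteropod → Arrow Worm gives Arrow Worm level 3.
No species has a prey at level 3, so no species reaches level 4.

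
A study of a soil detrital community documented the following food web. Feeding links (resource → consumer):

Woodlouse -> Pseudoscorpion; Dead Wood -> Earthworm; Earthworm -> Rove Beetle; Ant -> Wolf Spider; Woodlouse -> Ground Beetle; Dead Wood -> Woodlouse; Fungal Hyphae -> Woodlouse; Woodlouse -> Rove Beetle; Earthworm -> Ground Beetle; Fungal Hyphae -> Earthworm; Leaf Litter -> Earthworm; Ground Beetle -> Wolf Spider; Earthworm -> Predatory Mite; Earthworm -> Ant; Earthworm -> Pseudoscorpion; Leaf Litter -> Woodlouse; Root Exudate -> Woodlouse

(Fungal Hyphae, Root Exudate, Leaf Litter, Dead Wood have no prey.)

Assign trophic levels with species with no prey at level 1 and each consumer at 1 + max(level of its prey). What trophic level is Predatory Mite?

Trophic level 3

Fungal Hyphae has no prey (basal) → level 1.
Earthworm eats Fungal Hyphae (level 1); other prey at levels: Leaf Litter 1, Dead Wood 1 → level 2.
Predatory Mite eats Earthworm → level 3.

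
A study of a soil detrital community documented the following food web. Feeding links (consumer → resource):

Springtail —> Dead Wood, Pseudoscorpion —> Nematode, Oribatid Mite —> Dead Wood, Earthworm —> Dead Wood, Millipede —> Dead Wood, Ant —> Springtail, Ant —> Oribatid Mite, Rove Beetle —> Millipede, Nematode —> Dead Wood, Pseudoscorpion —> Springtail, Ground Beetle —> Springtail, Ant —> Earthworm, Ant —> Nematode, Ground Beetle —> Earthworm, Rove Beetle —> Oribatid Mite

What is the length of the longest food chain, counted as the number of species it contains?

3 species

One longest chain: Dead Wood → Nematode → Ant.
It has 3 species and 2 links.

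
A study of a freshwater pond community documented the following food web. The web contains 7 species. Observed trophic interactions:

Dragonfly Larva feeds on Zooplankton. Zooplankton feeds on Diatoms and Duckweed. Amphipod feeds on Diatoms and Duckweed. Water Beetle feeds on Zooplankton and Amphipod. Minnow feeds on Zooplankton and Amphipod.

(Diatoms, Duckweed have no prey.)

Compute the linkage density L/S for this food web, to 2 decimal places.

L/S = 1.29

There are L = 9 links among S = 7 species.
L/S = 9/7 = 1.2857 ≈ 1.29.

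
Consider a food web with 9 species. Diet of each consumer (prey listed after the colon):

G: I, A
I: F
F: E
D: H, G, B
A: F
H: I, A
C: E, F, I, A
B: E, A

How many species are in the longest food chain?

5 species

One longest chain: E → F → I → H → D.
It has 5 species and 4 links.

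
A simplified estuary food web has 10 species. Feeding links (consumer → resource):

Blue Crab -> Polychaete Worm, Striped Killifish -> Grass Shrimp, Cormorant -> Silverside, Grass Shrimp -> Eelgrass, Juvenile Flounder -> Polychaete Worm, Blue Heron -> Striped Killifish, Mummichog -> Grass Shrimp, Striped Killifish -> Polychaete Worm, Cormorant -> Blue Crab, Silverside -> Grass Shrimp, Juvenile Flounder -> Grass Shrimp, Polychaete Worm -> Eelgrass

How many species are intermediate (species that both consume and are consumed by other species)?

Intermediate species (has both prey and predators): Polychaete Worm, Grass Shrimp, Blue Crab, Silverside, Striped Killifish.
Count: 5.

5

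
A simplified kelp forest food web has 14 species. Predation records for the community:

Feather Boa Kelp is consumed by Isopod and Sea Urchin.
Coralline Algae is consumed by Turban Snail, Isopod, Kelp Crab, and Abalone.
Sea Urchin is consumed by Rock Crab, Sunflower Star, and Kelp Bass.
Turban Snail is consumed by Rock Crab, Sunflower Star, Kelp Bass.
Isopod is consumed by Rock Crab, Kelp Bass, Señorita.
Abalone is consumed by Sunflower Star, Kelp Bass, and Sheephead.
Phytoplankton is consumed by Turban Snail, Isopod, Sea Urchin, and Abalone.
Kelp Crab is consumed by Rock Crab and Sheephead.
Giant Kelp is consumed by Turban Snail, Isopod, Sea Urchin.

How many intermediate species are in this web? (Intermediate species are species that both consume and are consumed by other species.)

5

Intermediate species (has both prey and predators): Sea Urchin, Isopod, Abalone, Kelp Crab, Turban Snail.
Count: 5.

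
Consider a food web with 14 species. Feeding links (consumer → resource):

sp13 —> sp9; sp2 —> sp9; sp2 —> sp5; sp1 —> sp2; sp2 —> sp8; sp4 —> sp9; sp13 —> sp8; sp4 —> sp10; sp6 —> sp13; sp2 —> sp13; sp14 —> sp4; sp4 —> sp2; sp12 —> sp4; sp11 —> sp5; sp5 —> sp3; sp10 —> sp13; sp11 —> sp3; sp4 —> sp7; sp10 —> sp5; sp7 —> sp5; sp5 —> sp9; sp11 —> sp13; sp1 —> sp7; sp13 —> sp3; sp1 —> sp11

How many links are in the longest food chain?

One longest chain: sp3 → sp5 → sp7 → sp4 → sp14.
It has 5 species and 4 links.

4 links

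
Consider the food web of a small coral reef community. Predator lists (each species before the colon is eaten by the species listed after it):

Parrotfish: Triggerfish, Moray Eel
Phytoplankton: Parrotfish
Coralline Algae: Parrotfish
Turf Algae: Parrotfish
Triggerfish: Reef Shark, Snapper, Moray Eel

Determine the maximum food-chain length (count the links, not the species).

3 links

One longest chain: Coralline Algae → Parrotfish → Triggerfish → Reef Shark.
It has 4 species and 3 links.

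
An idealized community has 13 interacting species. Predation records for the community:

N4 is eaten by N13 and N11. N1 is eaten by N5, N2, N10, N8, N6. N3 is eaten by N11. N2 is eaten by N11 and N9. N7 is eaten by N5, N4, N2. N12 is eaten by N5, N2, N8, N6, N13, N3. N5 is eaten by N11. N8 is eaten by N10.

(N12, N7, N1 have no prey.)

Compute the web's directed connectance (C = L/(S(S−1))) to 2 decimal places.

The web has S = 13 species and L = 21 feeding links.
C = L / (S(S−1)) = 21 / 156 = 0.1346 ≈ 0.13.

C = 0.13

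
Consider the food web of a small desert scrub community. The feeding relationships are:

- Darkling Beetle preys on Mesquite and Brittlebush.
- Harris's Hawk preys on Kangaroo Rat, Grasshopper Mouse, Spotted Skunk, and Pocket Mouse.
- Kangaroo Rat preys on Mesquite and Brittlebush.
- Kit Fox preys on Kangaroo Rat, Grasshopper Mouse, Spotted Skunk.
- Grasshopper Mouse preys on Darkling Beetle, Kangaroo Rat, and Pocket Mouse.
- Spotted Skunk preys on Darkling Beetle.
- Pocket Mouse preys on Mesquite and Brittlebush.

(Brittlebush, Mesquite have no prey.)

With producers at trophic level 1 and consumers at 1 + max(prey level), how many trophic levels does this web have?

Producers (level 1): Brittlebush, Mesquite.
Brittlebush → Darkling Beetle → Spotted Skunk → Harris's Hawk gives Harris's Hawk level 4.
No species has a prey at level 4, so no species reaches level 5.

4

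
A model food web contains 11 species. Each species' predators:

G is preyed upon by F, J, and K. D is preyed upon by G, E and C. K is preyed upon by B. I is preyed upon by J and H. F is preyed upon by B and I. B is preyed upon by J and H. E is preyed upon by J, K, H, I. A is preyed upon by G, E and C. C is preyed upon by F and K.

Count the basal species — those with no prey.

2

Basal species (no prey listed): D, A.
Count: 2.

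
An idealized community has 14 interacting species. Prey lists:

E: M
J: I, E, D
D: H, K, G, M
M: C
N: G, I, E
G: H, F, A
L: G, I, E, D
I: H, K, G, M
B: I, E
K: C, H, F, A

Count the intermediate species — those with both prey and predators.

6

Intermediate species (has both prey and predators): K, G, M, I, E, D.
Count: 6.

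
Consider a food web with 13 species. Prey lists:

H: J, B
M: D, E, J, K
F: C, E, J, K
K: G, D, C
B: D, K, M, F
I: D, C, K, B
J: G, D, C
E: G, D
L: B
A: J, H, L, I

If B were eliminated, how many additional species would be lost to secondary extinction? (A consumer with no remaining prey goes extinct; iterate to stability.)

Remove B.
Round 1: L (all prey gone) → extinct.
No further losses. Total secondary extinctions: 1.

1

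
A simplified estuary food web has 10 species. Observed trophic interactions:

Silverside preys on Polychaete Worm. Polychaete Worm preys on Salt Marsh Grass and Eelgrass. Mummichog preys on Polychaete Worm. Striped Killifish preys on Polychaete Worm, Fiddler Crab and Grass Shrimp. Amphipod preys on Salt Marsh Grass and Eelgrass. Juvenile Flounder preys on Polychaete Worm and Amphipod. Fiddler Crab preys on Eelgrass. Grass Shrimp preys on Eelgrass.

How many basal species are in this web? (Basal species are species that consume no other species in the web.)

Basal species (no prey listed): Salt Marsh Grass, Eelgrass.
Count: 2.

2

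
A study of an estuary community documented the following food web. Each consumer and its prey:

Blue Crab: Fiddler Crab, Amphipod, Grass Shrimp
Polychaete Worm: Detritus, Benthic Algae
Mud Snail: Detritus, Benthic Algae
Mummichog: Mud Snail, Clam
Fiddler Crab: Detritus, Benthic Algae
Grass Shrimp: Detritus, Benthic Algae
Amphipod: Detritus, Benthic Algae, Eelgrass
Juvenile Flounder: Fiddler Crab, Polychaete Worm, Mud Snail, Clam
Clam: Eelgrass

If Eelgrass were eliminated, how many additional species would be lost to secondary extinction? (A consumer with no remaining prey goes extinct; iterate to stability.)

1

Remove Eelgrass.
Round 1: Clam (all prey gone) → extinct.
No further losses. Total secondary extinctions: 1.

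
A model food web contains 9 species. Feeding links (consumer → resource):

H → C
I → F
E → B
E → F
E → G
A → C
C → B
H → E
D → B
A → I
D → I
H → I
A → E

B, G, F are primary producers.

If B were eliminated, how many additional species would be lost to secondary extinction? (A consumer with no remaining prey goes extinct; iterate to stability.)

1

Remove B.
Round 1: C (all prey gone) → extinct.
No further losses. Total secondary extinctions: 1.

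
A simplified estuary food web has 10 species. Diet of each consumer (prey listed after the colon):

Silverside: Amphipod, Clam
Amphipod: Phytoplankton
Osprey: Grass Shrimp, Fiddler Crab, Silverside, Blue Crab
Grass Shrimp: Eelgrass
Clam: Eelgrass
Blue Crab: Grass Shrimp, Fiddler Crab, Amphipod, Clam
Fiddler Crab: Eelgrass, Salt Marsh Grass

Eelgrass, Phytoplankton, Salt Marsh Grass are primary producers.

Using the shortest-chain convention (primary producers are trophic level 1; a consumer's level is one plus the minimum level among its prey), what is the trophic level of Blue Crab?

Trophic level 3

Eelgrass is a producer → level 1.
Grass Shrimp eats Eelgrass → level 2.
Blue Crab eats Grass Shrimp → level 3.
No prey of Blue Crab is below level 2, so 3 is the minimum.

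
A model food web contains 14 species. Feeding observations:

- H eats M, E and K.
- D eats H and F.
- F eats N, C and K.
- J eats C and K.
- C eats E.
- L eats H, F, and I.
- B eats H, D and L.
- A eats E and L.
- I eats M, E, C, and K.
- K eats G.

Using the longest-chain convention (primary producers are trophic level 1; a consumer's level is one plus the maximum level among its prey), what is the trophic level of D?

G is a producer → level 1.
K eats G → level 2.
H eats K (level 2); other prey at levels: M 1, E 1 → level 3.
D eats H (level 3); other prey at levels: F 3 → level 4.

Trophic level 4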